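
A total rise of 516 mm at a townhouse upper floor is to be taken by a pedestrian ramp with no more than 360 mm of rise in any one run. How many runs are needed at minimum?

⌈516/360⌉ = 2 ramp runs.

2 runs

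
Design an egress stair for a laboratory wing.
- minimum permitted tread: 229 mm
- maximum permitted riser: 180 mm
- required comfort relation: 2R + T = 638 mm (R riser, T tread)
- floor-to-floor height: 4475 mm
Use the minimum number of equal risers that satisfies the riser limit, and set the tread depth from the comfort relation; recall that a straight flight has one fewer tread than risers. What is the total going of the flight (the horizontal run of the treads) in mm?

6720 mm

⌈4475/180⌉ = 25 risers.
Each riser is 4475/25 = 179 mm (≤ 180 mm).
From 2R + T = 638: T = 638 − 358 = 280 mm.
Treads = 25 − 1 = 24; going = 24 × 280 = 6720 mm.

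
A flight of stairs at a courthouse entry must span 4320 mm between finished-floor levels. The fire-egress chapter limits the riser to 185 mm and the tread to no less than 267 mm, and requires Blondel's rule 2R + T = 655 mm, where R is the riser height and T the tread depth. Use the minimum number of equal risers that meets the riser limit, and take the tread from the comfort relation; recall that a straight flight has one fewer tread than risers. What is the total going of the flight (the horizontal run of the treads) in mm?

⌈4320/185⌉ = 24 risers.
Each riser is 4320/24 = 180 mm (≤ 185 mm).
T = 655 − 2·180 = 295 mm, which satisfies the 267 mm minimum.
Treads = 24 − 1 = 23; going = 23 × 295 = 6785 mm.

6785 mm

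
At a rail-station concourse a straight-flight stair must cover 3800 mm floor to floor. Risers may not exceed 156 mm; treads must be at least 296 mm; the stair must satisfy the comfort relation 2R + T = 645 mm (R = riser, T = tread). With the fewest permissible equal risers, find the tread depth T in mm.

3800 / 156 = 24.359 → round up to 25 risers.
Riser R = 3800 / 25 = 152 mm, within the 156 mm limit.
T = 645 − 2·152 = 341 mm, which satisfies the 296 mm minimum.

341 mm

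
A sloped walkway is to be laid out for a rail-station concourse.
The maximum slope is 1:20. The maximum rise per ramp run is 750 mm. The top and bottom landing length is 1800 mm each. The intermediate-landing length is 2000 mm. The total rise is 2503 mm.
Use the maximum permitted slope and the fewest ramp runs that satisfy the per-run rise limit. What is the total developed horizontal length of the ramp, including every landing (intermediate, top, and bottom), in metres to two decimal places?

59.66 m

2503 / 750 = 3.34, so 4 ramp runs are needed. That means 3 intermediate landings.
Ramp run (horizontal) at 1:20: 2503 × 20 = 50060 mm.
3 intermediate landings contribute 3 × 2000 = 6000 mm.
Top and bottom landings: 2 × 1800 = 3600 mm.
Total = 50060 + 6000 + 3600 = 59660 mm.
= 59.66 m.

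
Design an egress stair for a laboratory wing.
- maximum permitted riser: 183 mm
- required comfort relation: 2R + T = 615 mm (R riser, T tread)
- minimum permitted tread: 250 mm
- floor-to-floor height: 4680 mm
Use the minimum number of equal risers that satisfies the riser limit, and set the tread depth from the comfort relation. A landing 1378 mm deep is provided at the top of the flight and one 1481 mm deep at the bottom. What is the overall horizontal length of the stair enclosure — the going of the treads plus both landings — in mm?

⌈4680/183⌉ = 26 risers.
Each riser is 4680/26 = 180 mm (≤ 183 mm).
From 2R + T = 615: T = 615 − 360 = 255 mm.
Going = (26 − 1) × 255 = 6375 mm.
Add landings: 6375 + 1378 + 1481 = 9234 mm.

9234 mm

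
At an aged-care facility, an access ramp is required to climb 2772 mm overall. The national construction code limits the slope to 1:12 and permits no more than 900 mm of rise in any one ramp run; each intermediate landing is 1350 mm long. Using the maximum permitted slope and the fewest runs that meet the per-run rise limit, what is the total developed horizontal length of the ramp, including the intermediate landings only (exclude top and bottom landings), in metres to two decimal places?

37.31 m

2772 / 900 = 3.080 → round up to 4 ramp runs. That means 3 intermediate landings.
Ramp run (horizontal) at 1:12: 2772 × 12 = 33264 mm.
3 intermediate landings contribute 3 × 1350 = 4050 mm.
Total developed length = 33264 + 4050 = 37314 mm.
= 37.31 m.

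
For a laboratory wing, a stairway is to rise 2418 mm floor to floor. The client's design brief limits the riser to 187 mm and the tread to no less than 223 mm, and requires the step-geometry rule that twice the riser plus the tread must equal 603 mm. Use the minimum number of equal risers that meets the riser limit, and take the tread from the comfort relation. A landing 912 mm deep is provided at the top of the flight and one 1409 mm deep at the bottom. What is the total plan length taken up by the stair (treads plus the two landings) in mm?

5093 mm

At most 187 each: 2418/187 = 12.93, giving 13 risers.
Each riser is 2418/13 = 186 mm (≤ 187 mm).
From 2R + T = 603: T = 603 − 372 = 231 mm.
13 risers give 12 treads; going = 12 × 231 = 2772 mm.
Add landings: 2772 + 912 + 1409 = 5093 mm.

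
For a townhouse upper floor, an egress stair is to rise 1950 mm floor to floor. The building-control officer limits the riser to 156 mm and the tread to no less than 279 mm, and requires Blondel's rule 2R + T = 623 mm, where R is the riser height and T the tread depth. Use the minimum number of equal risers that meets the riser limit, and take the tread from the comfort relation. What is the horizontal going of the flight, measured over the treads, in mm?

At most 156 each: 1950/156 = 12.50, giving 13 risers.
Each riser is 1950/13 = 150 mm (≤ 156 mm).
Tread T = 623 − 2 × 150 = 323 mm (≥ 279 mm).
Treads = 13 − 1 = 12; going = 12 × 323 = 3876 mm.

3876 mm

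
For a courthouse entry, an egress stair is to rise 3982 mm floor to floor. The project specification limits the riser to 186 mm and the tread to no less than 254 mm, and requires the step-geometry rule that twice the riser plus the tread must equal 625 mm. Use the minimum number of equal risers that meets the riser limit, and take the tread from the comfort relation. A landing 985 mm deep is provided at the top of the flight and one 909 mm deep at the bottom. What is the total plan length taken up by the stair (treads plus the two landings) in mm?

3982 / 186 = 21.409 → round up to 22 risers.
Riser R = 3982 / 22 = 181 mm, within the 186 mm limit.
T = 625 − 2·181 = 263 mm, which satisfies the 254 mm minimum.
22 risers give 21 treads; going = 21 × 263 = 5523 mm.
Add landings: 5523 + 985 + 909 = 7417 mm.

7417 mm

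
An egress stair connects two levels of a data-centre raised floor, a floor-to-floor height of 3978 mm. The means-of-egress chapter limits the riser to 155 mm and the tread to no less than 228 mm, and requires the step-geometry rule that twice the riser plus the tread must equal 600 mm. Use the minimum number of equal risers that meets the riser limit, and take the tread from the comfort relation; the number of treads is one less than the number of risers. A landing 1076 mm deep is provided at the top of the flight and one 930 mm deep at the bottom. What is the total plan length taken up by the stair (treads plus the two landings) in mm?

⌈3978/155⌉ = 26 risers.
R = 3978 ÷ 26 = 153 mm.
Tread T = 600 − 2 × 153 = 294 mm (≥ 228 mm).
Treads = 26 − 1 = 25; going = 25 × 294 = 7350 mm.
Enclosure = 7350 + 1076 + 930 = 9356 mm.

9356 mm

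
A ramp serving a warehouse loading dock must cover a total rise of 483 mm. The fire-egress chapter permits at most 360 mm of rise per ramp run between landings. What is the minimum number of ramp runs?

2 runs

At most 360 each: 483/360 = 1.34, giving 2 ramp runs.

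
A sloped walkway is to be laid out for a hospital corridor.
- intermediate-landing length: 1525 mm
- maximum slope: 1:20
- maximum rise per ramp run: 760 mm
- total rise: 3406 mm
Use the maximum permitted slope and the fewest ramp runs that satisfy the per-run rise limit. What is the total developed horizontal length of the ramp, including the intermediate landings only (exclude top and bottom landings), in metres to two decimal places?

3406 / 760 = 4.48, so 5 ramp runs are needed. That means 4 intermediate landings.
Horizontal run for 3406 mm of rise at 1:20 is 3406 × 20 = 68120 mm.
4 intermediate landings contribute 4 × 1525 = 6100 mm.
Total developed length = 68120 + 6100 = 74220 mm.
= 74.22 m.

74.22 m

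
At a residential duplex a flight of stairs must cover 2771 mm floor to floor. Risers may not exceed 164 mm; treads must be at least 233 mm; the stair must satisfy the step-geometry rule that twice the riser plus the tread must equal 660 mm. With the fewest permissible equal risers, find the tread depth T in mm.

2771 / 164 = 16.896 → round up to 17 risers.
Each riser is 2771/17 = 163 mm (≤ 164 mm).
Tread T = 660 − 2 × 163 = 334 mm (≥ 233 mm).

334 mm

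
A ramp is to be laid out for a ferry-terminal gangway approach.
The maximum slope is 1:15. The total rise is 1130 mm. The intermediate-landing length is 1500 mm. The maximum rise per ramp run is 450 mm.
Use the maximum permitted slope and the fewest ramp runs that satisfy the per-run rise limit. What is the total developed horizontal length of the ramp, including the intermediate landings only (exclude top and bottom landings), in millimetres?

⌈1130/450⌉ = 3 ramp runs. That means 2 intermediate landings.
Horizontal run for 1130 mm of rise at 1:15 is 1130 × 15 = 16950 mm.
Intermediate landings: 2 × 1500 = 3000 mm.
Total developed length = 16950 + 3000 = 19950 mm.

19950 mm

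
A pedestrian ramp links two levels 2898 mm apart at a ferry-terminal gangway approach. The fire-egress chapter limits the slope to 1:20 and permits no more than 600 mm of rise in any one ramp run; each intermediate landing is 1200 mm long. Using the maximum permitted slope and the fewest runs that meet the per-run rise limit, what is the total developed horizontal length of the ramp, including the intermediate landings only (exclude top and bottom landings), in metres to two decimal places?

62.76 m

2898 / 600 = 4.83, so 5 ramp runs are needed. That means 4 intermediate landings.
Horizontal run for 2898 mm of rise at 1:20 is 2898 × 20 = 57960 mm.
4 intermediate landings contribute 4 × 1200 = 4800 mm.
Total developed length = 57960 + 4800 = 62760 mm.
= 62.76 m.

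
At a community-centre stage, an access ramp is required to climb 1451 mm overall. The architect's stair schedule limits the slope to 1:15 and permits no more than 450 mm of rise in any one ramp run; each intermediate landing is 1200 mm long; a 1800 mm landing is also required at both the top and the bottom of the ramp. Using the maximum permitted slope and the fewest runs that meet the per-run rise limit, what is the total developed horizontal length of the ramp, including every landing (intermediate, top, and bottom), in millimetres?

At most 450 each: 1451/450 = 3.22, giving 4 ramp runs. That means 3 intermediate landings.
Horizontal run for 1451 mm of rise at 1:15 is 1451 × 15 = 21765 mm.
3 intermediate landings contribute 3 × 1200 = 3600 mm.
Top and bottom landings: 2 × 1800 = 3600 mm.
Total = 21765 + 3600 + 3600 = 28965 mm.

28965 mm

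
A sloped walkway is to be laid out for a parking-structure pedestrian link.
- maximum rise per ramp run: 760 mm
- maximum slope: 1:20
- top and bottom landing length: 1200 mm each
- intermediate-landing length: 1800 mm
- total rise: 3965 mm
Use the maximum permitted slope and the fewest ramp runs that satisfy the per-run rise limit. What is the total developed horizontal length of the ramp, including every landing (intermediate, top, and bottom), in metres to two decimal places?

90.70 m

3965 / 760 = 5.22, so 6 ramp runs are needed. That means 5 intermediate landings.
Ramp run (horizontal) at 1:20: 3965 × 20 = 79300 mm.
5 intermediate landings contribute 5 × 1800 = 9000 mm.
Top and bottom landings: 2 × 1200 = 2400 mm.
Total = 79300 + 9000 + 2400 = 90700 mm.
= 90.70 m.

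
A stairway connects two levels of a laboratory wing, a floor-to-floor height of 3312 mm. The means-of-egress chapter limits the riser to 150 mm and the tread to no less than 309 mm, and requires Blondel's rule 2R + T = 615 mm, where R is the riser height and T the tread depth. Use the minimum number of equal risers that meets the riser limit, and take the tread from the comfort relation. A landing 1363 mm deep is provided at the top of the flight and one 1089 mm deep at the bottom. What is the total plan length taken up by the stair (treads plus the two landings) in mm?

9646 mm

At most 150 each: 3312/150 = 22.08, giving 23 risers.
Each riser is 3312/23 = 144 mm (≤ 150 mm).
T = 615 − 2·144 = 327 mm, which satisfies the 309 mm minimum.
Treads = 23 − 1 = 22; going = 22 × 327 = 7194 mm.
Add landings: 7194 + 1363 + 1089 = 9646 mm.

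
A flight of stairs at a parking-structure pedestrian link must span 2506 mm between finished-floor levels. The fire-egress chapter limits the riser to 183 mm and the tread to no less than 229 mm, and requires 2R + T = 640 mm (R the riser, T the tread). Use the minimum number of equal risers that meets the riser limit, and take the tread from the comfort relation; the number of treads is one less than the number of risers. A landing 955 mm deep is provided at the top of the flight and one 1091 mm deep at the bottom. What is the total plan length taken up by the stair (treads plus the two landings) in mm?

5712 mm

At most 183 each: 2506/183 = 13.69, giving 14 risers.
Riser R = 2506 / 14 = 179 mm, within the 183 mm limit.
T = 640 − 2·179 = 282 mm, which satisfies the 229 mm minimum.
14 risers give 13 treads; going = 13 × 282 = 3666 mm.
Add landings: 3666 + 955 + 1091 = 5712 mm.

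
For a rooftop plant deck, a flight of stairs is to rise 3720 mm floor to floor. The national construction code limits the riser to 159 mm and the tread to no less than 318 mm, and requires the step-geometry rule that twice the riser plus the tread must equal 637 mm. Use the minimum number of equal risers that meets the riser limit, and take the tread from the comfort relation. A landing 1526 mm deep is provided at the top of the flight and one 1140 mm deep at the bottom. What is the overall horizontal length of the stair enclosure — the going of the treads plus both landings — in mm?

⌈3720/159⌉ = 24 risers.
R = 3720 ÷ 24 = 155 mm.
Tread T = 637 − 2 × 155 = 327 mm (≥ 318 mm).
Treads = 24 − 1 = 23; going = 23 × 327 = 7521 mm.
Add landings: 7521 + 1526 + 1140 = 10187 mm.

10187 mm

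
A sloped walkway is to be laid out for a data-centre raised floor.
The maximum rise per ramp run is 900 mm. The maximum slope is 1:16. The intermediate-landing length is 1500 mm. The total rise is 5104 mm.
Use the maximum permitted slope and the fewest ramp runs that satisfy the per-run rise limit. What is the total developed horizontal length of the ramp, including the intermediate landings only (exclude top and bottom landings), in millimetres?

89164 mm

5104 / 900 = 5.67, so 6 ramp runs are needed. That means 5 intermediate landings.
Horizontal run for 5104 mm of rise at 1:16 is 5104 × 16 = 81664 mm.
5 intermediate landings contribute 5 × 1500 = 7500 mm.
Total developed length = 81664 + 7500 = 89164 mm.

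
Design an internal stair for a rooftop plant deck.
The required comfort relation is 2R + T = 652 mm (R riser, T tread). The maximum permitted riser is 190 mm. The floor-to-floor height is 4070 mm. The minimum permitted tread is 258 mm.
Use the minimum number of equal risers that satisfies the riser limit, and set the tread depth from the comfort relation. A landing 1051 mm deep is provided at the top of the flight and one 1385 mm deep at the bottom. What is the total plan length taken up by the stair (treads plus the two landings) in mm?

8358 mm

At most 190 each: 4070/190 = 21.42, giving 22 risers.
Each riser is 4070/22 = 185 mm (≤ 190 mm).
From 2R + T = 652: T = 652 − 370 = 282 mm.
Treads = 22 − 1 = 21; going = 21 × 282 = 5922 mm.
Enclosure = 5922 + 1051 + 1385 = 8358 mm.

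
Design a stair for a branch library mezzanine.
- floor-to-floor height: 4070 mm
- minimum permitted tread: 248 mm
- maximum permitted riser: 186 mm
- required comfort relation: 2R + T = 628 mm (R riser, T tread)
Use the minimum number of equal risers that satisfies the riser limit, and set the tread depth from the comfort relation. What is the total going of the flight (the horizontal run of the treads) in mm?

4070 / 186 = 21.882 → round up to 22 risers.
Riser R = 4070 / 22 = 185 mm, within the 186 mm limit.
From 2R + T = 628: T = 628 − 370 = 258 mm.
Going = (22 − 1) × 258 = 5418 mm.

5418 mm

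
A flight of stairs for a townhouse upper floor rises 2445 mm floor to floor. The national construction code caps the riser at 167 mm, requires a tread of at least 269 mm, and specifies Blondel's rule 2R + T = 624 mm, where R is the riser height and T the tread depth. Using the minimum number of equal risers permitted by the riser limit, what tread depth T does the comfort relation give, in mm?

298 mm

2445 / 167 = 14.641 → round up to 15 risers.
R = 2445 ÷ 15 = 163 mm.
T = 624 − 2·163 = 298 mm, which satisfies the 269 mm minimum.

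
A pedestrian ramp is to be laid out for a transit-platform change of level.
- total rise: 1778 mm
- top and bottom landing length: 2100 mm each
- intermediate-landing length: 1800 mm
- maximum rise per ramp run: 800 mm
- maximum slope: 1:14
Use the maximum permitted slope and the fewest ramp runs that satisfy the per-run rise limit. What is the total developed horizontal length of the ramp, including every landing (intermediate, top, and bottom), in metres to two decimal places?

32.69 m

⌈1778/800⌉ = 3 ramp runs. That means 2 intermediate landings.
Ramp run (horizontal) at 1:14: 1778 × 14 = 24892 mm.
Intermediate landings: 2 × 1800 = 3600 mm.
Top and bottom landings: 2 × 2100 = 4200 mm.
Total = 24892 + 3600 + 4200 = 32692 mm.
= 32.69 m.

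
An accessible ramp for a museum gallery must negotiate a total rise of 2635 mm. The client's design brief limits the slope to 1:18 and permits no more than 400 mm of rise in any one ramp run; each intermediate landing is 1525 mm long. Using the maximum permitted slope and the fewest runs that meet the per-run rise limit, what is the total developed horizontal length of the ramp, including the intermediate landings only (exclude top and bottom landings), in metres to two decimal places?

56.58 m

2635 / 400 = 6.588 → round up to 7 ramp runs. That means 6 intermediate landings.
Ramp run (horizontal) at 1:18: 2635 × 18 = 47430 mm.
6 intermediate landings contribute 6 × 1525 = 9150 mm.
Developed length = 47430 + 9150 = 56580 mm.
= 56.58 m.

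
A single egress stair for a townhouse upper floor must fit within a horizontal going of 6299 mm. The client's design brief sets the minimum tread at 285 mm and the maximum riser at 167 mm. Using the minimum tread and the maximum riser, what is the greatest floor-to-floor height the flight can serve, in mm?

6299 / 285 = 22.10, so 22 treads fit.
Risers = treads + 1 = 23.
Maximum height = 23 × 167 = 3841 mm.

3841 mm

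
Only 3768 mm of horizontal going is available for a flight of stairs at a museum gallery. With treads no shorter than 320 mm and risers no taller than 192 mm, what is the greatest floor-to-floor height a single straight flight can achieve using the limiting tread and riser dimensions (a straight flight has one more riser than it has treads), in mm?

2304 mm

Treads that fit: ⌊3768 / 320⌋ = 11.
Risers = treads + 1 = 12.
Maximum height = 12 × 192 = 2304 mm.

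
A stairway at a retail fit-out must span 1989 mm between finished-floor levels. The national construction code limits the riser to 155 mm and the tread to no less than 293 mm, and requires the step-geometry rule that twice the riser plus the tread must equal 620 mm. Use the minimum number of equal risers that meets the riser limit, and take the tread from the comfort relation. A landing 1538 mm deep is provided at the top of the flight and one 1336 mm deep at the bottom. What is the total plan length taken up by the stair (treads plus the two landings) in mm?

At most 155 each: 1989/155 = 12.83, giving 13 risers.
R = 1989 ÷ 13 = 153 mm.
Tread T = 620 − 2 × 153 = 314 mm (≥ 293 mm).
Treads = 13 − 1 = 12; going = 12 × 314 = 3768 mm.
Enclosure = 3768 + 1538 + 1336 = 6642 mm.

6642 mm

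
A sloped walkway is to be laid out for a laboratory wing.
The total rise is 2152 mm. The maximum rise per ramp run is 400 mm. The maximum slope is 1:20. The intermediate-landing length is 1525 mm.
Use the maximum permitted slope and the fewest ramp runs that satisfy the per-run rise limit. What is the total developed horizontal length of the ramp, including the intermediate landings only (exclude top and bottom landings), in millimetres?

50665 mm

⌈2152/400⌉ = 6 ramp runs. That means 5 intermediate landings.
Horizontal run for 2152 mm of rise at 1:20 is 2152 × 20 = 43040 mm.
Intermediate landings: 5 × 1525 = 7625 mm.
Total developed length = 43040 + 7625 = 50665 mm.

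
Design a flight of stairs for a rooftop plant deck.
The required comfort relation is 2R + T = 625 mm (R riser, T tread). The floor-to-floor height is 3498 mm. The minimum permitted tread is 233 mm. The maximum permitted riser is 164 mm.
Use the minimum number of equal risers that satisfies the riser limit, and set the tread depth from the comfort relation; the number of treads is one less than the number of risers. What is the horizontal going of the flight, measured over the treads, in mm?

⌈3498/164⌉ = 22 risers.
Each riser is 3498/22 = 159 mm (≤ 164 mm).
T = 625 − 2·159 = 307 mm, which satisfies the 233 mm minimum.
Going = (22 − 1) × 307 = 6447 mm.

6447 mm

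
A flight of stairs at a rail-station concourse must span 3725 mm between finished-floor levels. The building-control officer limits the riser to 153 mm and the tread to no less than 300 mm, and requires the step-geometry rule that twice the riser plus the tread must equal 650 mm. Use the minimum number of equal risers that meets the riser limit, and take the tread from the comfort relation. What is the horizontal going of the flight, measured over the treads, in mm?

8448 mm

3725 / 153 = 24.35, so 25 risers are needed.
Each riser is 3725/25 = 149 mm (≤ 153 mm).
Tread T = 650 − 2 × 149 = 352 mm (≥ 300 mm).
Treads = 25 − 1 = 24; going = 24 × 352 = 8448 mm.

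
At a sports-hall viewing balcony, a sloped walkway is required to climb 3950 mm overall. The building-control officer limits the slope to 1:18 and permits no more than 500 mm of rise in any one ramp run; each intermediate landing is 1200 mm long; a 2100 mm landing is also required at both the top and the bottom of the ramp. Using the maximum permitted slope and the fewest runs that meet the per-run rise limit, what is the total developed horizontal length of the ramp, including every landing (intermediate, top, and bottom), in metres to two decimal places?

3950 / 500 = 7.90, so 8 ramp runs are needed. That means 7 intermediate landings.
Horizontal run for 3950 mm of rise at 1:18 is 3950 × 18 = 71100 mm.
Intermediate landings: 7 × 1200 = 8400 mm.
Top and bottom landings: 2 × 2100 = 4200 mm.
Total = 71100 + 8400 + 4200 = 83700 mm.
= 83.70 m.

83.70 m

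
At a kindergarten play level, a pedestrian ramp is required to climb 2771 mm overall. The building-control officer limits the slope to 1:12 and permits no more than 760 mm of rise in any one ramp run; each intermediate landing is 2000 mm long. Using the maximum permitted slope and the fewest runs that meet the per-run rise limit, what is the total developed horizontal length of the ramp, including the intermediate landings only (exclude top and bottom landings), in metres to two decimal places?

39.25 m

⌈2771/760⌉ = 4 ramp runs. That means 3 intermediate landings.
Ramp run (horizontal) at 1:12: 2771 × 12 = 33252 mm.
Intermediate landings: 3 × 2000 = 6000 mm.
Developed length = 33252 + 6000 = 39252 mm.
= 39.25 m.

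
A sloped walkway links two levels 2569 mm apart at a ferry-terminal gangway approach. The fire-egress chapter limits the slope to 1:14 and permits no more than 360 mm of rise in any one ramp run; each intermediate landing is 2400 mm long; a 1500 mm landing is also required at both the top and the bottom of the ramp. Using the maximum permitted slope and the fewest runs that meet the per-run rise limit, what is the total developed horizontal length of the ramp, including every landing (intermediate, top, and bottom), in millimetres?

55766 mm

2569 / 360 = 7.136 → round up to 8 ramp runs. That means 7 intermediate landings.
Horizontal run for 2569 mm of rise at 1:14 is 2569 × 14 = 35966 mm.
7 intermediate landings contribute 7 × 2400 = 16800 mm.
Top and bottom landings: 2 × 1500 = 3000 mm.
Total = 35966 + 16800 + 3000 = 55766 mm.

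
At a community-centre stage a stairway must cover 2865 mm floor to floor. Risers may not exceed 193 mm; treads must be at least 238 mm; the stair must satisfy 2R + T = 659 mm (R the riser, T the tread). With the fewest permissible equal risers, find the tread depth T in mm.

277 mm

⌈2865/193⌉ = 15 risers.
R = 2865 ÷ 15 = 191 mm.
T = 659 − 2·191 = 277 mm, which satisfies the 238 mm minimum.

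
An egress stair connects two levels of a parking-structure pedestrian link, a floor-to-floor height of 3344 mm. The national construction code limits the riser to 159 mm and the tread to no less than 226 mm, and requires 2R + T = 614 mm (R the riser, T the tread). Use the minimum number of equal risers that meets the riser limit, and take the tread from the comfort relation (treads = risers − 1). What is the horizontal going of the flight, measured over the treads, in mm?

At most 159 each: 3344/159 = 21.03, giving 22 risers.
Riser R = 3344 / 22 = 152 mm, within the 159 mm limit.
T = 614 − 2·152 = 310 mm, which satisfies the 226 mm minimum.
Treads = 22 − 1 = 21; going = 21 × 310 = 6510 mm.

6510 mm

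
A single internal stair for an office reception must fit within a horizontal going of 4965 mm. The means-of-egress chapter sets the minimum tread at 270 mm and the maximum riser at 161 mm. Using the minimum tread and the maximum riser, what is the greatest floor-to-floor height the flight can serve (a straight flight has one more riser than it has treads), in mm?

3059 mm

Treads that fit: ⌊4965 / 270⌋ = 18.
Risers = treads + 1 = 19.
Maximum height = 19 × 161 = 3059 mm.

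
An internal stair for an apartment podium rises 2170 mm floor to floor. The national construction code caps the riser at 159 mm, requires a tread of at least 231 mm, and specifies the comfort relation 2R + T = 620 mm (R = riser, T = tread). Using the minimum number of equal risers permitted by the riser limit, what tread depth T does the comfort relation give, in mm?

310 mm

2170 / 159 = 13.648 → round up to 14 risers.
Each riser is 2170/14 = 155 mm (≤ 159 mm).
Tread T = 620 − 2 × 155 = 310 mm (≥ 231 mm).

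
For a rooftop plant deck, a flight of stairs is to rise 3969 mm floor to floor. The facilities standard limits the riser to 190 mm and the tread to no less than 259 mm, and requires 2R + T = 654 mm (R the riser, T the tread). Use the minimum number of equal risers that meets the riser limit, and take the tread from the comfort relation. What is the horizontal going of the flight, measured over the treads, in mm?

⌈3969/190⌉ = 21 risers.
R = 3969 ÷ 21 = 189 mm.
T = 654 − 2·189 = 276 mm, which satisfies the 259 mm minimum.
Treads = 21 − 1 = 20; going = 20 × 276 = 5520 mm.

5520 mm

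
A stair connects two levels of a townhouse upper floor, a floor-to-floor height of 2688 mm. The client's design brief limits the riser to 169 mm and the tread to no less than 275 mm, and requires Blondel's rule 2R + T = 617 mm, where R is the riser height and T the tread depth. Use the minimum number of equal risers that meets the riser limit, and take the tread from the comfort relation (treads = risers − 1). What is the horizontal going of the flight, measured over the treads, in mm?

⌈2688/169⌉ = 16 risers.
Each riser is 2688/16 = 168 mm (≤ 169 mm).
From 2R + T = 617: T = 617 − 336 = 281 mm.
Treads = 16 − 1 = 15; going = 15 × 281 = 4215 mm.

4215 mm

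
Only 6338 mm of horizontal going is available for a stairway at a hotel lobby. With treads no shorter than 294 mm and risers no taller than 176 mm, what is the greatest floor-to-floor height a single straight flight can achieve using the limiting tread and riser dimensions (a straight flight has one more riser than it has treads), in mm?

6338 / 294 = 21.56, so 21 treads fit.
Risers = treads + 1 = 22.
Maximum height = 22 × 176 = 3872 mm.

3872 mm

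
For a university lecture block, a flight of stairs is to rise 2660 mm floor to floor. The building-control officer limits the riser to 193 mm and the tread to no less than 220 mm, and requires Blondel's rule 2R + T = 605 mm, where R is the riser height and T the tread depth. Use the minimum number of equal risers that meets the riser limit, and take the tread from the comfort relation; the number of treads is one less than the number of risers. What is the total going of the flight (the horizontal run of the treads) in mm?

2925 mm

⌈2660/193⌉ = 14 risers.
Each riser is 2660/14 = 190 mm (≤ 193 mm).
T = 605 − 2·190 = 225 mm, which satisfies the 220 mm minimum.
Treads = 14 − 1 = 13; going = 13 × 225 = 2925 mm.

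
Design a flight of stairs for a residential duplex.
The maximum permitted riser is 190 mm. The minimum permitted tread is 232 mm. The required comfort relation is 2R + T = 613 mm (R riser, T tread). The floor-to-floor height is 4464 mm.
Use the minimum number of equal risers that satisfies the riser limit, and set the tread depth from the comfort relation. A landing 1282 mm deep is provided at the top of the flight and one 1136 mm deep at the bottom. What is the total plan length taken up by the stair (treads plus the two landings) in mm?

7961 mm

⌈4464/190⌉ = 24 risers.
Each riser is 4464/24 = 186 mm (≤ 190 mm).
T = 613 − 2·186 = 241 mm, which satisfies the 232 mm minimum.
Treads = 24 − 1 = 23; going = 23 × 241 = 5543 mm.
Enclosure = 5543 + 1282 + 1136 = 7961 mm.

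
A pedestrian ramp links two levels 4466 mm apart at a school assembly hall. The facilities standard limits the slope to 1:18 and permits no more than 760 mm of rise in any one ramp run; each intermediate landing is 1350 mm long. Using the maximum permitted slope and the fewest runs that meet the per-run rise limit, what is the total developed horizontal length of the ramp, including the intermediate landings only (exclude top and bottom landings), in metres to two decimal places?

4466 / 760 = 5.88, so 6 ramp runs are needed. That means 5 intermediate landings.
Horizontal run for 4466 mm of rise at 1:18 is 4466 × 18 = 80388 mm.
5 intermediate landings contribute 5 × 1350 = 6750 mm.
Total developed length = 80388 + 6750 = 87138 mm.
= 87.14 m.

87.14 m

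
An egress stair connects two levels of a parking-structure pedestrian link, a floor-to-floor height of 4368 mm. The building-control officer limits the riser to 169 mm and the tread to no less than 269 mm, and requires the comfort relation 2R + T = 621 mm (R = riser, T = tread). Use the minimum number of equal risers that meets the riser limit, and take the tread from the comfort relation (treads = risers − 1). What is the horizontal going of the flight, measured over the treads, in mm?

⌈4368/169⌉ = 26 risers.
Riser R = 4368 / 26 = 168 mm, within the 169 mm limit.
Tread T = 621 − 2 × 168 = 285 mm (≥ 269 mm).
Going = (26 − 1) × 285 = 7125 mm.

7125 mm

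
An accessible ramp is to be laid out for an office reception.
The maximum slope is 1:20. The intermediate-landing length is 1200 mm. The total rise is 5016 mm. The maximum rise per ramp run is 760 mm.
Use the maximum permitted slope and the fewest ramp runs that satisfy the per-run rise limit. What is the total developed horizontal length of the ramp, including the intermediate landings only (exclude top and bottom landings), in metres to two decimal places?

5016 / 760 = 6.60, so 7 ramp runs are needed. That means 6 intermediate landings.
Ramp run (horizontal) at 1:20: 5016 × 20 = 100320 mm.
6 intermediate landings contribute 6 × 1200 = 7200 mm.
Developed length = 100320 + 7200 = 107520 mm.
= 107.52 m.

107.52 m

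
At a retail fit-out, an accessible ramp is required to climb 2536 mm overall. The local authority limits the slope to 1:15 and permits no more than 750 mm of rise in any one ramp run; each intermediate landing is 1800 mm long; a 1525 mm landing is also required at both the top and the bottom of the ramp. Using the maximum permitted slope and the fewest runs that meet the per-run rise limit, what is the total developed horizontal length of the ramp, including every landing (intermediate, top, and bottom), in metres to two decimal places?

⌈2536/750⌉ = 4 ramp runs. That means 3 intermediate landings.
Horizontal run for 2536 mm of rise at 1:15 is 2536 × 15 = 38040 mm.
3 intermediate landings contribute 3 × 1800 = 5400 mm.
Top and bottom landings: 2 × 1525 = 3050 mm.
Total = 38040 + 5400 + 3050 = 46490 mm.
= 46.49 m.

46.49 m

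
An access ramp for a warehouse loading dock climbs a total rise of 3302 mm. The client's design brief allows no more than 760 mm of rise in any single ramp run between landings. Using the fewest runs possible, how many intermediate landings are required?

3302 / 760 = 4.34, so 5 ramp runs are needed.
5 runs are separated by 4 intermediate landings.

4 intermediate landings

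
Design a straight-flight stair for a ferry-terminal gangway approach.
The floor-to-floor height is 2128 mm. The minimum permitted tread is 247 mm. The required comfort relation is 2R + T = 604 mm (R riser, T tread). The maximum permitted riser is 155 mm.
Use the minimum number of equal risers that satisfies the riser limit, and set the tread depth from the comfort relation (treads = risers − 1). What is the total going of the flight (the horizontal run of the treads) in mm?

3900 mm

At most 155 each: 2128/155 = 13.73, giving 14 risers.
R = 2128 ÷ 14 = 152 mm.
T = 604 − 2·152 = 300 mm, which satisfies the 247 mm minimum.
14 risers give 13 treads; going = 13 × 300 = 3900 mm.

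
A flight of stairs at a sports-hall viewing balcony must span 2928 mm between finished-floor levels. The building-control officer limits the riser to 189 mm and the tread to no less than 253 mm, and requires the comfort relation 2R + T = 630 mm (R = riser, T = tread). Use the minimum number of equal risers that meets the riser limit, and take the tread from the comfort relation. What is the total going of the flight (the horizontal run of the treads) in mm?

3960 mm

At most 189 each: 2928/189 = 15.49, giving 16 risers.
Each riser is 2928/16 = 183 mm (≤ 189 mm).
Tread T = 630 − 2 × 183 = 264 mm (≥ 253 mm).
Treads = 16 − 1 = 15; going = 15 × 264 = 3960 mm.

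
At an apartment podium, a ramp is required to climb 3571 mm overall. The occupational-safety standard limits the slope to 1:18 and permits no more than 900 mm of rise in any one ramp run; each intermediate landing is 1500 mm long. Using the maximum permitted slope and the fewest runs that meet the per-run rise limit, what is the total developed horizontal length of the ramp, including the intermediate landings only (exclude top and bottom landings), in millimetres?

At most 900 each: 3571/900 = 3.97, giving 4 ramp runs. That means 3 intermediate landings.
Horizontal run for 3571 mm of rise at 1:18 is 3571 × 18 = 64278 mm.
3 intermediate landings contribute 3 × 1500 = 4500 mm.
Developed length = 64278 + 4500 = 68778 mm.

68778 mm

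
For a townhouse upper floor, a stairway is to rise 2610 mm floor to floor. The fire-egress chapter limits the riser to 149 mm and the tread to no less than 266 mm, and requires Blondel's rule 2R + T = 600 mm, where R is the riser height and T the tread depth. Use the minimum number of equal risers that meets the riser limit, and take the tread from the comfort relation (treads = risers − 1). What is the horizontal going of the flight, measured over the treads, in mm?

5270 mm

At most 149 each: 2610/149 = 17.52, giving 18 risers.
Each riser is 2610/18 = 145 mm (≤ 149 mm).
T = 600 − 2·145 = 310 mm, which satisfies the 266 mm minimum.
Going = (18 − 1) × 310 = 5270 mm.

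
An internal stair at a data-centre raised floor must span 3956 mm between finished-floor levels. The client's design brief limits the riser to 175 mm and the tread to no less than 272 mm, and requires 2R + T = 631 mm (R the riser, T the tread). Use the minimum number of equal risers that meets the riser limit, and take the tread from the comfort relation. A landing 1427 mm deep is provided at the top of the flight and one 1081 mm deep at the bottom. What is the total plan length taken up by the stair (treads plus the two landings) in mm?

8822 mm

At most 175 each: 3956/175 = 22.61, giving 23 risers.
R = 3956 ÷ 23 = 172 mm.
T = 631 − 2·172 = 287 mm, which satisfies the 272 mm minimum.
Going = (23 − 1) × 287 = 6314 mm.
Enclosure = 6314 + 1427 + 1081 = 8822 mm.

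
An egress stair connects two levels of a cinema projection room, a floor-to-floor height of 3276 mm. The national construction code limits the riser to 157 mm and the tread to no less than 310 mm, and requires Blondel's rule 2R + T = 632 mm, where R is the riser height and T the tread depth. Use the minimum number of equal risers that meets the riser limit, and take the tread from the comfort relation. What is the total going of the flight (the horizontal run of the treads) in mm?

6400 mm

At most 157 each: 3276/157 = 20.87, giving 21 risers.
Riser R = 3276 / 21 = 156 mm, within the 157 mm limit.
Tread T = 632 − 2 × 156 = 320 mm (≥ 310 mm).
Treads = 21 − 1 = 20; going = 20 × 320 = 6400 mm.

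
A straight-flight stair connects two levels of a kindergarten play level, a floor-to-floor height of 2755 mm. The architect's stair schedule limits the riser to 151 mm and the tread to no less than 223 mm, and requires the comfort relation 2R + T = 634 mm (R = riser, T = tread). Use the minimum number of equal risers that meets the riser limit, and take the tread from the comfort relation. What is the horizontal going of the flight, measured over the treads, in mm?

⌈2755/151⌉ = 19 risers.
Riser R = 2755 / 19 = 145 mm, within the 151 mm limit.
From 2R + T = 634: T = 634 − 290 = 344 mm.
Treads = 19 − 1 = 18; going = 18 × 344 = 6192 mm.

6192 mm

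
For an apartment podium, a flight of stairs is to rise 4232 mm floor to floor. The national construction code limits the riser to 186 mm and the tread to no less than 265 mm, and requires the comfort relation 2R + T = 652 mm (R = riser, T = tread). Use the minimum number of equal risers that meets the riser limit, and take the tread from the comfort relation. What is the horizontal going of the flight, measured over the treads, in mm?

6248 mm

⌈4232/186⌉ = 23 risers.
R = 4232 ÷ 23 = 184 mm.
Tread T = 652 − 2 × 184 = 284 mm (≥ 265 mm).
Going = (23 − 1) × 284 = 6248 mm.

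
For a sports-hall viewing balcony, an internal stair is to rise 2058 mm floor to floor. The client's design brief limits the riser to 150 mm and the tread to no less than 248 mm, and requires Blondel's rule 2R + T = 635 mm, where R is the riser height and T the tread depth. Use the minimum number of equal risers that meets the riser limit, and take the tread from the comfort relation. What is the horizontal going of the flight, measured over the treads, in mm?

4433 mm

⌈2058/150⌉ = 14 risers.
Each riser is 2058/14 = 147 mm (≤ 150 mm).
From 2R + T = 635: T = 635 − 294 = 341 mm.
Going = (14 − 1) × 341 = 4433 mm.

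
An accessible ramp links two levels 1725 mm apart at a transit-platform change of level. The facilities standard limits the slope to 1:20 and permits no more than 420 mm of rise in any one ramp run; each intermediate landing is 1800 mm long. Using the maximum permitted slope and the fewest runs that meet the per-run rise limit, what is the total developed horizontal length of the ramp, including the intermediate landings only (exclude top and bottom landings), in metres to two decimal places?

41.70 m

⌈1725/420⌉ = 5 ramp runs. That means 4 intermediate landings.
Ramp run (horizontal) at 1:20: 1725 × 20 = 34500 mm.
Intermediate landings: 4 × 1800 = 7200 mm.
Total developed length = 34500 + 7200 = 41700 mm.
= 41.70 m.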